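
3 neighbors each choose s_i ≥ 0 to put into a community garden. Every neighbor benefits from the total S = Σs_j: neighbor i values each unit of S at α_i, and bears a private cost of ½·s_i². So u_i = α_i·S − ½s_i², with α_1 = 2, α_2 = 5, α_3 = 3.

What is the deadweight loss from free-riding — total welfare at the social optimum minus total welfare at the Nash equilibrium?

Neighbor i's FOC: ∂u_i/∂s_i = α_i − s_i = 0, so s_i* = α_i.
NE contributions = (2, 5, 3); S = 10.
W^NE = (Σα)·S − ½Σα_i² = 10² − ½·38 = 81.
Planner sets s_i = Σα_j = 10 for every i, so S^SO = 3·10 = 30.
W^SO = (Σα)·S^SO − ½·3·(Σα)² = (3/2)·10² = 150.
Deadweight loss = W^SO − W^NE = 69.

69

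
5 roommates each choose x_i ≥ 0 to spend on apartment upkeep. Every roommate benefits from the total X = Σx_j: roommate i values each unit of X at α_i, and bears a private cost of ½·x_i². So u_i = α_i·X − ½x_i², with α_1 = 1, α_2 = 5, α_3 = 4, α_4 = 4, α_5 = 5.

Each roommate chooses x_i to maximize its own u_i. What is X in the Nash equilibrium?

Roommate i's FOC: ∂u_i/∂x_i = α_i − x_i = 0, so x_i* = α_i.
NE contributions = (1, 5, 4, 4, 5); X = 19.

19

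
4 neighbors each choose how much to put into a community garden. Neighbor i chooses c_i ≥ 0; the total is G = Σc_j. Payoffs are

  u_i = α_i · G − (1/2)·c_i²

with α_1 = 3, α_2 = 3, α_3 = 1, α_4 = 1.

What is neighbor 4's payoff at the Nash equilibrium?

7.5

Neighbor i's FOC: ∂u_i/∂c_i = α_i − c_i = 0, so c_i* = α_i.
NE contributions = (3, 3, 1, 1); G = 8.
u_4 = α_4·G − ½·(c_4)² = 1·8 − ½·1² = 7.5.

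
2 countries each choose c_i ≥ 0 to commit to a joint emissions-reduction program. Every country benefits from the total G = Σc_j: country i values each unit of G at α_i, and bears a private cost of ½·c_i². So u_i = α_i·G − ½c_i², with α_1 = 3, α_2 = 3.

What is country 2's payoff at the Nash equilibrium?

13.5

Country i's FOC: ∂u_i/∂c_i = α_i − c_i = 0, so c_i* = α_i.
NE contributions = (3, 3); G = 6.
u_2 = α_2·G − ½·(c_2)² = 3·6 − ½·3² = 13.5.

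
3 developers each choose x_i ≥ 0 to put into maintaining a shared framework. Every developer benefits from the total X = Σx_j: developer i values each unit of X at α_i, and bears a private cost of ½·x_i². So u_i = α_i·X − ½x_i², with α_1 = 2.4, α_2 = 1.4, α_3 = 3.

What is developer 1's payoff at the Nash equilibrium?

13.44

Developer i's FOC: ∂u_i/∂x_i = α_i − x_i = 0, so x_i* = α_i.
NE contributions = (2.4, 1.4, 3); X = 6.8.
u_1 = α_1·X − ½·(x_1)² = 2.4·6.8 − ½·2.4² = 13.44.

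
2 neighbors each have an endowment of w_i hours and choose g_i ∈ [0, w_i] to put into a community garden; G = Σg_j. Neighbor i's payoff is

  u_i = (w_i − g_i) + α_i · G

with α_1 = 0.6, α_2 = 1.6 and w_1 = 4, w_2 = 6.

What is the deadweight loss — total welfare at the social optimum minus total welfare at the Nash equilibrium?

4.8

∂u_i/∂g_i = α_i − 1, so neighbor i contributes w_i if α_i > 1, else 0.
α_i > 1 for i ∈ {2}; NE contributions (0, 6), G = 6.
W^NE = Σw_i − G^NE + (Σα_i)·G^NE = 10 + 1.2·6 = 17.2.
Planner: ∂(Σu_j)/∂g_i = Σα_j − 1 = 1.2 > 0, so everyone contributes w_i; G^SO = 10, W^SO = 10 + 1.2·10 = 22.
Deadweight loss = 4.8.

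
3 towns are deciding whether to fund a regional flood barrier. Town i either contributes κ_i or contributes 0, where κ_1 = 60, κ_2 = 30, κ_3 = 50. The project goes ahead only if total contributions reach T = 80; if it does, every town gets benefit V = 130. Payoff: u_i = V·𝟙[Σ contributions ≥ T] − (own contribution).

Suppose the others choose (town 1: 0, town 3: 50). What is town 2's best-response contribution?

Others' total = 50. Contributing 30 brings total to 80 ≥ 80: gain V − κ_2 = 100.
Best response: 30.

30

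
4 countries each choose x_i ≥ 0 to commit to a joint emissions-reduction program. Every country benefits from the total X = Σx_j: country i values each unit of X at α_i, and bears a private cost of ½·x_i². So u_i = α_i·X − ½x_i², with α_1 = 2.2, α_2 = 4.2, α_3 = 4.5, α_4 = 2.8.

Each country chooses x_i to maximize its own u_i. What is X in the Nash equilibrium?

Country i's FOC: ∂u_i/∂x_i = α_i − x_i = 0, so x_i* = α_i.
NE contributions = (2.2, 4.2, 4.5, 2.8); X = 13.7.

13.7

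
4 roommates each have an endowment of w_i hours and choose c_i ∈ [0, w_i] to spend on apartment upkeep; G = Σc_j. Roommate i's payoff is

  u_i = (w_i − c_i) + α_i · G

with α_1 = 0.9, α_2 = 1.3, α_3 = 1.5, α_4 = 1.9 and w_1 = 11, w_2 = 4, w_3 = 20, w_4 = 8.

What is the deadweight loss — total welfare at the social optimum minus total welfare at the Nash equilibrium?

50.6

∂u_i/∂c_i = α_i − 1, so roommate i contributes w_i if α_i > 1, else 0.
α_i > 1 for i ∈ {2, 3, 4}; NE contributions (0, 4, 20, 8), G = 32.
W^NE = Σw_i − G^NE + (Σα_i)·G^NE = 43 + 4.6·32 = 190.2.
Planner: ∂(Σu_j)/∂c_i = Σα_j − 1 = 4.6 > 0, so everyone contributes w_i; G^SO = 43, W^SO = 43 + 4.6·43 = 240.8.
Deadweight loss = 50.6.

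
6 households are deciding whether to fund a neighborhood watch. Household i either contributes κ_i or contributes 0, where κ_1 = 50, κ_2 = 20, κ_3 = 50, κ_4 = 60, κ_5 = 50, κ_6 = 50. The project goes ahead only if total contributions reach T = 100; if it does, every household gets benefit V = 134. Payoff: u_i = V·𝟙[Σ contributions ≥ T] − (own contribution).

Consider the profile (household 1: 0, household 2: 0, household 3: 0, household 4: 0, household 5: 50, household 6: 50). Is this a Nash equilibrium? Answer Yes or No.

Total = 100 ≥ 100: provided.
Household 1 (pledges 0, payoff 134): pledging 50 → total 150, payoff 84. No gain.
Household 2 (pledges 0, payoff 134): pledging 20 → total 120, payoff 114. No gain.
Household 3 (pledges 0, payoff 134): pledging 50 → total 150, payoff 84. No gain.
Household 4 (pledges 0, payoff 134): pledging 60 → total 160, payoff 74. No gain.
Household 5 (pledges 50, payoff 84): dropping to 0 → total 50, payoff 0. No gain.
Household 6 (pledges 50, payoff 84): dropping to 0 → total 50, payoff 0. No gain.

Yes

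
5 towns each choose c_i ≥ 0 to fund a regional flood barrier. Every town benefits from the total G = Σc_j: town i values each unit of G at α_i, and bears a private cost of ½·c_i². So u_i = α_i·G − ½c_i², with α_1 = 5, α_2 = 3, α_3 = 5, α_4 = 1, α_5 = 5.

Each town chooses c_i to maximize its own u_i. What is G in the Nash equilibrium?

Town i's FOC: ∂u_i/∂c_i = α_i − c_i = 0, so c_i* = α_i.
NE contributions = (5, 3, 5, 1, 5); G = 19.

19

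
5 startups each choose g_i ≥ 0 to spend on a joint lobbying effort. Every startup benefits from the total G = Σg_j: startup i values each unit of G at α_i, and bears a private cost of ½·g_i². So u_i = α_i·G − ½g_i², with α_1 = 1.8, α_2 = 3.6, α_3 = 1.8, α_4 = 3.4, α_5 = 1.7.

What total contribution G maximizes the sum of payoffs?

61.5

Planner FOC: ∂(Σu_j)/∂g_i = (Σα_j) − g_i = 0, so g_i^SO = Σα_j = 12.3 for every i; G^SO = 61.5.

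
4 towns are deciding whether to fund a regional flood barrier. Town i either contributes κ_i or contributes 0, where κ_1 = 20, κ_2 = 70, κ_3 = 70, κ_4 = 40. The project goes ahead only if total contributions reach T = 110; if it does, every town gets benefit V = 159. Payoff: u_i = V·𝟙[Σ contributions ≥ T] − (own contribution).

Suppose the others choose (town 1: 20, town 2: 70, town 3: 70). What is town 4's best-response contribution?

Others' total = 160 ≥ 110; contributing adds cost 40 for no extra benefit.
Best response: 0.

0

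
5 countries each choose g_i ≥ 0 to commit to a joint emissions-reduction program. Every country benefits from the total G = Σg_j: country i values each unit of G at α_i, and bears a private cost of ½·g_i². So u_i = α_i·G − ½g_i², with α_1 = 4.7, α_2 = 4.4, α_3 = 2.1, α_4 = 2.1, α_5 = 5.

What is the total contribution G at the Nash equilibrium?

Country i's FOC: ∂u_i/∂g_i = α_i − g_i = 0, so g_i* = α_i.
NE contributions = (4.7, 4.4, 2.1, 2.1, 5); G = 18.3.

18.3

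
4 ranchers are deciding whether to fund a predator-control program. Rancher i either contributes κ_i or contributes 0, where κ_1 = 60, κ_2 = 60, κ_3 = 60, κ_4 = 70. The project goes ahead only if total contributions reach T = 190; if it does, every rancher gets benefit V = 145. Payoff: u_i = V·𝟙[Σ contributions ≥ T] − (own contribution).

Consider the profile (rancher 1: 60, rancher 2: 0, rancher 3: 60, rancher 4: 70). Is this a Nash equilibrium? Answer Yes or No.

Yes

Total = 190 ≥ 190: provided.
Rancher 1 (pledges 60, payoff 85): dropping to 0 → total 130, payoff 0. No gain.
Rancher 2 (pledges 0, payoff 145): pledging 60 → total 250, payoff 85. No gain.
Rancher 3 (pledges 60, payoff 85): dropping to 0 → total 130, payoff 0. No gain.
Rancher 4 (pledges 70, payoff 75): dropping to 0 → total 120, payoff 0. No gain.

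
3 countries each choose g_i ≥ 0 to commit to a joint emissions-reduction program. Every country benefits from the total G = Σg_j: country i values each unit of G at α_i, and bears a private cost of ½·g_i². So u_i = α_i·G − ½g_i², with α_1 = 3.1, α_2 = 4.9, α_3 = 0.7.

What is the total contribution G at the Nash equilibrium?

Country i's FOC: ∂u_i/∂g_i = α_i − g_i = 0, so g_i* = α_i.
NE contributions = (3.1, 4.9, 0.7); G = 8.7.

8.7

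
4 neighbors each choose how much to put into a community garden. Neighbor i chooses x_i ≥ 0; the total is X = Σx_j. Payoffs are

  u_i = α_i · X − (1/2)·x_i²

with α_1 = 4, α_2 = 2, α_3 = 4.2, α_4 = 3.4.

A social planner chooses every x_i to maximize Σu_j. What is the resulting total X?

54.4

Planner FOC: ∂(Σu_j)/∂x_i = (Σα_j) − x_i = 0, so x_i^SO = Σα_j = 13.6 for every i; X^SO = 54.4.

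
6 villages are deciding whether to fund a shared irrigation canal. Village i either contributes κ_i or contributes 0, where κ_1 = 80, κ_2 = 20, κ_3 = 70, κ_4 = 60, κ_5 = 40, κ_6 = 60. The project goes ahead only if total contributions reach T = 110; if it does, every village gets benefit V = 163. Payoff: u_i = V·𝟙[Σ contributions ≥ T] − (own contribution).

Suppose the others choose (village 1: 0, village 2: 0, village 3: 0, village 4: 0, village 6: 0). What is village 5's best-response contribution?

Others' total = 0. Even contributing 40 gives 40 < 110: no benefit either way.
Best response: 0.

0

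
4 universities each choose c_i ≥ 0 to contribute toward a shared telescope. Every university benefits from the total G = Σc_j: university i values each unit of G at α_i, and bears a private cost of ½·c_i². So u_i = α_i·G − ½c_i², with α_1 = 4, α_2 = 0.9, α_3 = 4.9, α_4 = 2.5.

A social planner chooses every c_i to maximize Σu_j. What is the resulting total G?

Planner FOC: ∂(Σu_j)/∂c_i = (Σα_j) − c_i = 0, so c_i^SO = Σα_j = 12.3 for every i; G^SO = 49.2.

49.2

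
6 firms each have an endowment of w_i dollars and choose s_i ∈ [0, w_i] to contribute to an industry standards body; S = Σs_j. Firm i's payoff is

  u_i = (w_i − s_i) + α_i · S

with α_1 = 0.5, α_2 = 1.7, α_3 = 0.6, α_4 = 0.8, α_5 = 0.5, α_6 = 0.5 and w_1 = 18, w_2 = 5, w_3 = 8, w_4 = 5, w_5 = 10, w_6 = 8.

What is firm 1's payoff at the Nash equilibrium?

20.5

∂u_i/∂s_i = α_i − 1, so firm i contributes w_i if α_i > 1, else 0.
α_i > 1 for i ∈ {2}; NE contributions (0, 5, 0, 0, 0, 0), S = 5.
u_1 = (18 − 0) + 0.5·5 = 20.5.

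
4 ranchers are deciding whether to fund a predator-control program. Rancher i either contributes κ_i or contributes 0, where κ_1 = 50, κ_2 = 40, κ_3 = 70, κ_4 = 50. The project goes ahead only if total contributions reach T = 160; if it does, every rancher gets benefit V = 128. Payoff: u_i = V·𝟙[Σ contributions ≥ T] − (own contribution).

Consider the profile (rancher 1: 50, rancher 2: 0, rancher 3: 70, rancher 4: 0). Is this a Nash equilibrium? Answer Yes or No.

Total = 120 < 160: not provided.
Rancher 1 (pledges 50, payoff -50): dropping to 0 → total 70, payoff 0. Profitable deviation.

No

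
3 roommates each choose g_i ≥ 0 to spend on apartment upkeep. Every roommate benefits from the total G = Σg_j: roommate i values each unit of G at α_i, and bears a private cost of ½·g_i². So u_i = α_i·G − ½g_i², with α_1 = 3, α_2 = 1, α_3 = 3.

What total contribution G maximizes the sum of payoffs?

Planner FOC: ∂(Σu_j)/∂g_i = (Σα_j) − g_i = 0, so g_i^SO = Σα_j = 7 for every i; G^SO = 21.

21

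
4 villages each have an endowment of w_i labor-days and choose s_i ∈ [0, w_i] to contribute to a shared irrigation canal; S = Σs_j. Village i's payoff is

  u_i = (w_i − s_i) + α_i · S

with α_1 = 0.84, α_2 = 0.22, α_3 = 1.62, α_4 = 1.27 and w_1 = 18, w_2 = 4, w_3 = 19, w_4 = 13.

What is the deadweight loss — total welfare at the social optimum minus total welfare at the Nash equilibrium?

∂u_i/∂s_i = α_i − 1, so village i contributes w_i if α_i > 1, else 0.
α_i > 1 for i ∈ {3, 4}; NE contributions (0, 0, 19, 13), S = 32.
W^NE = Σw_i − S^NE + (Σα_i)·S^NE = 54 + 2.95·32 = 148.4.
Planner: ∂(Σu_j)/∂s_i = Σα_j − 1 = 2.95 > 0, so everyone contributes w_i; S^SO = 54, W^SO = 54 + 2.95·54 = 213.3.
Deadweight loss = 64.9.

64.9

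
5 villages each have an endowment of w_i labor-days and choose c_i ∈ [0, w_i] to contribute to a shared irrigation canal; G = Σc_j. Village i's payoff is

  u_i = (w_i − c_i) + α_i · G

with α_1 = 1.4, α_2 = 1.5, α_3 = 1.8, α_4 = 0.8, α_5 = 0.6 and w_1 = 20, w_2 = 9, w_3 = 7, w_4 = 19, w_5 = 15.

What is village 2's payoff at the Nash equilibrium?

54

∂u_i/∂c_i = α_i − 1, so village i contributes w_i if α_i > 1, else 0.
α_i > 1 for i ∈ {1, 2, 3}; NE contributions (20, 9, 7, 0, 0), G = 36.
u_2 = (9 − 9) + 1.5·36 = 54.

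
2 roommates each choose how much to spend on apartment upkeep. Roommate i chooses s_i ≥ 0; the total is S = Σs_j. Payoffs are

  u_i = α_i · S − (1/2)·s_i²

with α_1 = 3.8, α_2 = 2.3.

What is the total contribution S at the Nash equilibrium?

Roommate i's FOC: ∂u_i/∂s_i = α_i − s_i = 0, so s_i* = α_i.
NE contributions = (3.8, 2.3); S = 6.1.

6.1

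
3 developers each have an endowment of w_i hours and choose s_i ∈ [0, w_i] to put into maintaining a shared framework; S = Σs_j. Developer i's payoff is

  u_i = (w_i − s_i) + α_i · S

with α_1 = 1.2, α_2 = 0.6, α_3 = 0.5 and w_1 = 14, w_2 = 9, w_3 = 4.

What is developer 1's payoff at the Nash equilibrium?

16.8

∂u_i/∂s_i = α_i − 1, so developer i contributes w_i if α_i > 1, else 0.
α_i > 1 for i ∈ {1}; NE contributions (14, 0, 0), S = 14.
u_1 = (14 − 14) + 1.2·14 = 16.8.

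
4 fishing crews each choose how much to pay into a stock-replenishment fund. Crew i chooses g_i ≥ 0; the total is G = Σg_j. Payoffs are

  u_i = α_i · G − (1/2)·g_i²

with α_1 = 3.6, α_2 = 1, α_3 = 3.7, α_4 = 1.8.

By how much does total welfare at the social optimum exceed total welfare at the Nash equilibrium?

Crew i's FOC: ∂u_i/∂g_i = α_i − g_i = 0, so g_i* = α_i.
NE contributions = (3.6, 1, 3.7, 1.8); G = 10.1.
W^NE = (Σα)·G − ½Σα_i² = 10.1² − ½·30.89 = 86.565.
Planner sets g_i = Σα_j = 10.1 for every i, so G^SO = 4·10.1 = 40.4.
W^SO = (Σα)·G^SO − ½·4·(Σα)² = (4/2)·10.1² = 204.02.
Deadweight loss = W^SO − W^NE = 117.455.

117.455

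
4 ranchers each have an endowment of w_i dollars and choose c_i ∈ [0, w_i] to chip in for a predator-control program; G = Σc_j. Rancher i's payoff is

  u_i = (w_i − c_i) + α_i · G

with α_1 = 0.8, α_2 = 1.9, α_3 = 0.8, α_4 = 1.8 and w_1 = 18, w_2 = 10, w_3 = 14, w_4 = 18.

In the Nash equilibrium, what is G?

28

∂u_i/∂c_i = α_i − 1, so rancher i contributes w_i if α_i > 1, else 0.
α_i > 1 for i ∈ {2, 4}; NE contributions (0, 10, 0, 18), G = 28.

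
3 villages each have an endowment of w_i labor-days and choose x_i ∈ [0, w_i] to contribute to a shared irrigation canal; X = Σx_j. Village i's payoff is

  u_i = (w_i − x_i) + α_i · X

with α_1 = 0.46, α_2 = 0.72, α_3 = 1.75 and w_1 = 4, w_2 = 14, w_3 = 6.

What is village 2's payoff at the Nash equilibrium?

18.32

∂u_i/∂x_i = α_i − 1, so village i contributes w_i if α_i > 1, else 0.
α_i > 1 for i ∈ {3}; NE contributions (0, 0, 6), X = 6.
u_2 = (14 − 0) + 0.72·6 = 18.32.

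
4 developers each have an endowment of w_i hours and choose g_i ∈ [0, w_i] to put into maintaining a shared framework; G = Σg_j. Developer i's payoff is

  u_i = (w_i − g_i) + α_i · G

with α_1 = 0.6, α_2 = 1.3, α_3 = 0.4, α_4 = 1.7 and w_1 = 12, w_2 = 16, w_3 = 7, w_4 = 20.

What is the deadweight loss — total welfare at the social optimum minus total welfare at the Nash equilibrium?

57

∂u_i/∂g_i = α_i − 1, so developer i contributes w_i if α_i > 1, else 0.
α_i > 1 for i ∈ {2, 4}; NE contributions (0, 16, 0, 20), G = 36.
W^NE = Σw_i − G^NE + (Σα_i)·G^NE = 55 + 3·36 = 163.
Planner: ∂(Σu_j)/∂g_i = Σα_j − 1 = 3 > 0, so everyone contributes w_i; G^SO = 55, W^SO = 55 + 3·55 = 220.
Deadweight loss = 57.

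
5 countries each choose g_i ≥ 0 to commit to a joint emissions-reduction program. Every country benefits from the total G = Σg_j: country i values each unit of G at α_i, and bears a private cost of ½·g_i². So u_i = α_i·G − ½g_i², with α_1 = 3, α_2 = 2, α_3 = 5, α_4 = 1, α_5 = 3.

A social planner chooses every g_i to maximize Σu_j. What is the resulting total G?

70

Planner FOC: ∂(Σu_j)/∂g_i = (Σα_j) − g_i = 0, so g_i^SO = Σα_j = 14 for every i; G^SO = 70.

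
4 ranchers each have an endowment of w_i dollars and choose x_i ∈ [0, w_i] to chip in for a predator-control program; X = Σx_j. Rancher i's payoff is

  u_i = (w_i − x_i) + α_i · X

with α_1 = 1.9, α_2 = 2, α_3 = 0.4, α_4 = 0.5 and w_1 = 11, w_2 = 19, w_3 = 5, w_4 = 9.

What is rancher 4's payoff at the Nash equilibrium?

24

∂u_i/∂x_i = α_i − 1, so rancher i contributes w_i if α_i > 1, else 0.
α_i > 1 for i ∈ {1, 2}; NE contributions (11, 19, 0, 0), X = 30.
u_4 = (9 − 0) + 0.5·30 = 24.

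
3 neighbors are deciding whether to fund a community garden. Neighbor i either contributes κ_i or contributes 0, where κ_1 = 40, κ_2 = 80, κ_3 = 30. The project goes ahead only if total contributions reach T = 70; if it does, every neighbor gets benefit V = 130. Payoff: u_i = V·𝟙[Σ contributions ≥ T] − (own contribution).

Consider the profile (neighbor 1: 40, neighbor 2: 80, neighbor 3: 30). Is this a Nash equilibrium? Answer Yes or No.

Total = 150 ≥ 70: provided.
Neighbor 1 (pledges 40, payoff 90): dropping to 0 → total 110, payoff 130. Profitable deviation.

No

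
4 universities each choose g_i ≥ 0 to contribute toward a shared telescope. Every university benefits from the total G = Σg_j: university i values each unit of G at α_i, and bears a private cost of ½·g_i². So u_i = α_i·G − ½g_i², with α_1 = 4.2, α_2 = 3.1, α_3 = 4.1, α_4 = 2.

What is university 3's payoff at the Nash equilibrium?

46.535

University i's FOC: ∂u_i/∂g_i = α_i − g_i = 0, so g_i* = α_i.
NE contributions = (4.2, 3.1, 4.1, 2); G = 13.4.
u_3 = α_3·G − ½·(g_3)² = 4.1·13.4 − ½·4.1² = 46.535.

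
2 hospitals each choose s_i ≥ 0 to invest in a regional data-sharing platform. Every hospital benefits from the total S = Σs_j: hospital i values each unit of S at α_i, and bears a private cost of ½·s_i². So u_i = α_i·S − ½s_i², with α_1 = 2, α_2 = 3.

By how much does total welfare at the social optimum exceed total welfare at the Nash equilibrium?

6.5

Hospital i's FOC: ∂u_i/∂s_i = α_i − s_i = 0, so s_i* = α_i.
NE contributions = (2, 3); S = 5.
W^NE = (Σα)·S − ½Σα_i² = 5² − ½·13 = 18.5.
Planner sets s_i = Σα_j = 5 for every i, so S^SO = 2·5 = 10.
W^SO = (Σα)·S^SO − ½·2·(Σα)² = (2/2)·5² = 25.
Deadweight loss = W^SO − W^NE = 6.5.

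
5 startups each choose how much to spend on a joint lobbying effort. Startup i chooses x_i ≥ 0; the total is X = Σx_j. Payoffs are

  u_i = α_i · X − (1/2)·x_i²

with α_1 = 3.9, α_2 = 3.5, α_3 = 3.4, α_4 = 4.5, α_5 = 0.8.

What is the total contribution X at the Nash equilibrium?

16.1

Startup i's FOC: ∂u_i/∂x_i = α_i − x_i = 0, so x_i* = α_i.
NE contributions = (3.9, 3.5, 3.4, 4.5, 0.8); X = 16.1.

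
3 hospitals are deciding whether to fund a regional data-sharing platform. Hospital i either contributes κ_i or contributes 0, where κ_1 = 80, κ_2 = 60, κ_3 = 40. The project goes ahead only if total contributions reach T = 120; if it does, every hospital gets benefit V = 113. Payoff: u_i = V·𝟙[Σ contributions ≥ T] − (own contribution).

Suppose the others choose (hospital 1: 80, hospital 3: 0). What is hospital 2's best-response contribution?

Others' total = 80. Contributing 60 brings total to 140 ≥ 120: gain V − κ_2 = 53.
Best response: 60.

60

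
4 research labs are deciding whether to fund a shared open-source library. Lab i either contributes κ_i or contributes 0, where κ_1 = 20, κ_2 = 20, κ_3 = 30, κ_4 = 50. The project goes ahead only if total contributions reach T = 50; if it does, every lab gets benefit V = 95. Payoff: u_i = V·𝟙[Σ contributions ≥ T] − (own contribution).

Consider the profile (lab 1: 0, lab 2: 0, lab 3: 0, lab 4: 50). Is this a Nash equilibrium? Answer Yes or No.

Yes

Total = 50 ≥ 50: provided.
Lab 1 (pledges 0, payoff 95): pledging 20 → total 70, payoff 75. No gain.
Lab 2 (pledges 0, payoff 95): pledging 20 → total 70, payoff 75. No gain.
Lab 3 (pledges 0, payoff 95): pledging 30 → total 80, payoff 65. No gain.
Lab 4 (pledges 50, payoff 45): dropping to 0 → total 0, payoff 0. No gain.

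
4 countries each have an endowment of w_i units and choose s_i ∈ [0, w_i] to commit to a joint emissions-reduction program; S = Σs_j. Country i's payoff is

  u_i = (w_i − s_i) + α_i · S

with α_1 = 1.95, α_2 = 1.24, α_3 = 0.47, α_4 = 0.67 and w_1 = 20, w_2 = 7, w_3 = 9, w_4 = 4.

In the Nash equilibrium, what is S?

27

∂u_i/∂s_i = α_i − 1, so country i contributes w_i if α_i > 1, else 0.
α_i > 1 for i ∈ {1, 2}; NE contributions (20, 7, 0, 0), S = 27.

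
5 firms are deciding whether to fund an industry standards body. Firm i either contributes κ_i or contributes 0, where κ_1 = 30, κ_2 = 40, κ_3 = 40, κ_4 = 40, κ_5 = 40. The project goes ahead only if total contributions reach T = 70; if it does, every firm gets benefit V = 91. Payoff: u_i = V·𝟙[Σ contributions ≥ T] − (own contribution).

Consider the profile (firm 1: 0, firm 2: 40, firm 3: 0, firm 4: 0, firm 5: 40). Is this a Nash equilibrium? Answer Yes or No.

Total = 80 ≥ 70: provided.
Firm 1 (pledges 0, payoff 91): pledging 30 → total 110, payoff 61. No gain.
Firm 2 (pledges 40, payoff 51): dropping to 0 → total 40, payoff 0. No gain.
Firm 3 (pledges 0, payoff 91): pledging 40 → total 120, payoff 51. No gain.
Firm 4 (pledges 0, payoff 91): pledging 40 → total 120, payoff 51. No gain.
Firm 5 (pledges 40, payoff 51): dropping to 0 → total 40, payoff 0. No gain.

Yes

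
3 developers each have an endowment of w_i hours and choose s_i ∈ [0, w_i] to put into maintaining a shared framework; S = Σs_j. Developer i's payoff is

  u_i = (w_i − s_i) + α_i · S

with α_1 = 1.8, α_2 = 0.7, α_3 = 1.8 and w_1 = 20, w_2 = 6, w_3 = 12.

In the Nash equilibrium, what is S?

32

∂u_i/∂s_i = α_i − 1, so developer i contributes w_i if α_i > 1, else 0.
α_i > 1 for i ∈ {1, 3}; NE contributions (20, 0, 12), S = 32.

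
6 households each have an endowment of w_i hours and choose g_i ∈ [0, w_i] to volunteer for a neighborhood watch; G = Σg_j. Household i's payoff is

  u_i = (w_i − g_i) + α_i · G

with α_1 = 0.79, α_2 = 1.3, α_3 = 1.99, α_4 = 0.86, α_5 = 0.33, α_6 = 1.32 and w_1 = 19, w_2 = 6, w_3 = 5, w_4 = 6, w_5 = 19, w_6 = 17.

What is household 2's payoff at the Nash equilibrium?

36.4

∂u_i/∂g_i = α_i − 1, so household i contributes w_i if α_i > 1, else 0.
α_i > 1 for i ∈ {2, 3, 6}; NE contributions (0, 6, 5, 0, 0, 17), G = 28.
u_2 = (6 − 6) + 1.3·28 = 36.4.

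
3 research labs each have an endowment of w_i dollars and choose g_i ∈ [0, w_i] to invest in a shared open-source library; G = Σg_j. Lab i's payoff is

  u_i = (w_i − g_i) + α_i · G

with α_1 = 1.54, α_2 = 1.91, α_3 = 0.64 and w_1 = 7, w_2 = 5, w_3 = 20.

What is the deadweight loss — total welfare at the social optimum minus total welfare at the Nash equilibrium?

61.8

∂u_i/∂g_i = α_i − 1, so lab i contributes w_i if α_i > 1, else 0.
α_i > 1 for i ∈ {1, 2}; NE contributions (7, 5, 0), G = 12.
W^NE = Σw_i − G^NE + (Σα_i)·G^NE = 32 + 3.09·12 = 69.08.
Planner: ∂(Σu_j)/∂g_i = Σα_j − 1 = 3.09 > 0, so everyone contributes w_i; G^SO = 32, W^SO = 32 + 3.09·32 = 130.88.
Deadweight loss = 61.8.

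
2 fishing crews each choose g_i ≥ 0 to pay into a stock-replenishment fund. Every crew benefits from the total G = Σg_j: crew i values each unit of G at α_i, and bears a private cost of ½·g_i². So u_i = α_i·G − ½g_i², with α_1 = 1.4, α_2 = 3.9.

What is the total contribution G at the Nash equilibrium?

5.3

Crew i's FOC: ∂u_i/∂g_i = α_i − g_i = 0, so g_i* = α_i.
NE contributions = (1.4, 3.9); G = 5.3.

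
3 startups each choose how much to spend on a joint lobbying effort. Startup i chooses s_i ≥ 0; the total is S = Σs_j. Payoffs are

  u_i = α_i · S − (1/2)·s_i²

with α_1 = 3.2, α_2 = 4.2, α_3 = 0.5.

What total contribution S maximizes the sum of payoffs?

23.7

Planner FOC: ∂(Σu_j)/∂s_i = (Σα_j) − s_i = 0, so s_i^SO = Σα_j = 7.9 for every i; S^SO = 23.7.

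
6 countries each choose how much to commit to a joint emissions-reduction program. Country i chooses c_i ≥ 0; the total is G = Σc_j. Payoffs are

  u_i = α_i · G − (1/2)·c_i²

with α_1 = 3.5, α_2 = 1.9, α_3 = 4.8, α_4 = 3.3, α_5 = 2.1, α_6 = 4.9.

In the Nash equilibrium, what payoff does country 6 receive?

Country i's FOC: ∂u_i/∂c_i = α_i − c_i = 0, so c_i* = α_i.
NE contributions = (3.5, 1.9, 4.8, 3.3, 2.1, 4.9); G = 20.5.
u_6 = α_6·G − ½·(c_6)² = 4.9·20.5 − ½·4.9² = 88.445.

88.445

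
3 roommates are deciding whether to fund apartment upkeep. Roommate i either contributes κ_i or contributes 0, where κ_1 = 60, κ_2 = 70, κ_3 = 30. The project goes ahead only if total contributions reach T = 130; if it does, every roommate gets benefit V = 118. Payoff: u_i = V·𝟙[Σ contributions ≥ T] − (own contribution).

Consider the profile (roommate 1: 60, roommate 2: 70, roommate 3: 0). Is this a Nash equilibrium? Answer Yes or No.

Yes

Total = 130 ≥ 130: provided.
Roommate 1 (pledges 60, payoff 58): dropping to 0 → total 70, payoff 0. No gain.
Roommate 2 (pledges 70, payoff 48): dropping to 0 → total 60, payoff 0. No gain.
Roommate 3 (pledges 0, payoff 118): pledging 30 → total 160, payoff 88. No gain.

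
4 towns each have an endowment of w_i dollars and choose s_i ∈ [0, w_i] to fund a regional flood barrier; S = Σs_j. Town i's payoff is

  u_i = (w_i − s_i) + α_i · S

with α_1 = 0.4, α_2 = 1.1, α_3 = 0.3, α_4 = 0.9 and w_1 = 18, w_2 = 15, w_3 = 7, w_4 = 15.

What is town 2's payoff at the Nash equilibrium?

16.5

∂u_i/∂s_i = α_i − 1, so town i contributes w_i if α_i > 1, else 0.
α_i > 1 for i ∈ {2}; NE contributions (0, 15, 0, 0), S = 15.
u_2 = (15 − 15) + 1.1·15 = 16.5.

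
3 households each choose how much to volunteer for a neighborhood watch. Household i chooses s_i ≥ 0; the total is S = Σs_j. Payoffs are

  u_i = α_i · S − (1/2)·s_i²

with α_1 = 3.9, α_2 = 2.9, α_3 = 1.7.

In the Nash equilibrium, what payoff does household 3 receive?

13.005

Household i's FOC: ∂u_i/∂s_i = α_i − s_i = 0, so s_i* = α_i.
NE contributions = (3.9, 2.9, 1.7); S = 8.5.
u_3 = α_3·S − ½·(s_3)² = 1.7·8.5 − ½·1.7² = 13.005.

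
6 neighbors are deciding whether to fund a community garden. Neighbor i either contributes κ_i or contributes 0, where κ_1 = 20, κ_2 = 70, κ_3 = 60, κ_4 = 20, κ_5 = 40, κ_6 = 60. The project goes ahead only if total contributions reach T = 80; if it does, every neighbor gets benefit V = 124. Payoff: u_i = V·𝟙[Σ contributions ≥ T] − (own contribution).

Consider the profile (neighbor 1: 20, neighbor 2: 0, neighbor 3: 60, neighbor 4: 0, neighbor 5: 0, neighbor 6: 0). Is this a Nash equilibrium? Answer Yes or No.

Total = 80 ≥ 80: provided.
Neighbor 1 (pledges 20, payoff 104): dropping to 0 → total 60, payoff 0. No gain.
Neighbor 2 (pledges 0, payoff 124): pledging 70 → total 150, payoff 54. No gain.
Neighbor 3 (pledges 60, payoff 64): dropping to 0 → total 20, payoff 0. No gain.
Neighbor 4 (pledges 0, payoff 124): pledging 20 → total 100, payoff 104. No gain.
Neighbor 5 (pledges 0, payoff 124): pledging 40 → total 120, payoff 84. No gain.
Neighbor 6 (pledges 0, payoff 124): pledging 60 → total 140, payoff 64. No gain.

Yes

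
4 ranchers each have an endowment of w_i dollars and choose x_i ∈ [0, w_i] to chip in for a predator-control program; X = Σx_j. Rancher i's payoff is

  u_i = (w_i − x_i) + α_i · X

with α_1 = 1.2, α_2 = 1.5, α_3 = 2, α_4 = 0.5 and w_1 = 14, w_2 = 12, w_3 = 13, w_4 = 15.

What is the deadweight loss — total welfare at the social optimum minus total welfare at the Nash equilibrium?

63

∂u_i/∂x_i = α_i − 1, so rancher i contributes w_i if α_i > 1, else 0.
α_i > 1 for i ∈ {1, 2, 3}; NE contributions (14, 12, 13, 0), X = 39.
W^NE = Σw_i − X^NE + (Σα_i)·X^NE = 54 + 4.2·39 = 217.8.
Planner: ∂(Σu_j)/∂x_i = Σα_j − 1 = 4.2 > 0, so everyone contributes w_i; X^SO = 54, W^SO = 54 + 4.2·54 = 280.8.
Deadweight loss = 63.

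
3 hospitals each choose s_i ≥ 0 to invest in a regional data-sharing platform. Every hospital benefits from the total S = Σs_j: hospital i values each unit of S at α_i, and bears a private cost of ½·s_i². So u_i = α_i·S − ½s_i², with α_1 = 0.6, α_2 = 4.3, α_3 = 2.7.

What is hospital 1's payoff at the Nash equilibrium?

Hospital i's FOC: ∂u_i/∂s_i = α_i − s_i = 0, so s_i* = α_i.
NE contributions = (0.6, 4.3, 2.7); S = 7.6.
u_1 = α_1·S − ½·(s_1)² = 0.6·7.6 − ½·0.6² = 4.38.

4.38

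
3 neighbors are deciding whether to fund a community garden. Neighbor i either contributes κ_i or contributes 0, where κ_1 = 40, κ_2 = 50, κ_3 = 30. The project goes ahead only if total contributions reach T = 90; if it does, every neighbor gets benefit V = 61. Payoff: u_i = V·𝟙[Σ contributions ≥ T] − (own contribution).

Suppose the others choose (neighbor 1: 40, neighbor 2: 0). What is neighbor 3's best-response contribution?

0

Others' total = 40. Even contributing 30 gives 70 < 90: no benefit either way.
Best response: 0.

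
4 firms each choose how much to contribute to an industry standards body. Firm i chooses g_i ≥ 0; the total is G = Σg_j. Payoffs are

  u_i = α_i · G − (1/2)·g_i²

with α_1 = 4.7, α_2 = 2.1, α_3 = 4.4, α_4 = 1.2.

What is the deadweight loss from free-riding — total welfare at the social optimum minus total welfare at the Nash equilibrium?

177.41

Firm i's FOC: ∂u_i/∂g_i = α_i − g_i = 0, so g_i* = α_i.
NE contributions = (4.7, 2.1, 4.4, 1.2); G = 12.4.
W^NE = (Σα)·G − ½Σα_i² = 12.4² − ½·47.3 = 130.11.
Planner sets g_i = Σα_j = 12.4 for every i, so G^SO = 4·12.4 = 49.6.
W^SO = (Σα)·G^SO − ½·4·(Σα)² = (4/2)·12.4² = 307.52.
Deadweight loss = W^SO − W^NE = 177.41.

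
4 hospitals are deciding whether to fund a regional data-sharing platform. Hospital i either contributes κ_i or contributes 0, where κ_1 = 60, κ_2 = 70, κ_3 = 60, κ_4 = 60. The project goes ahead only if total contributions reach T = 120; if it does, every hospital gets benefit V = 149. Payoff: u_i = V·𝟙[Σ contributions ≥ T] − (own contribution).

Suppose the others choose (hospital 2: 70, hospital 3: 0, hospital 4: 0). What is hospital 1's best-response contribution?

Others' total = 70. Contributing 60 brings total to 130 ≥ 120: gain V − κ_1 = 89.
Best response: 60.

60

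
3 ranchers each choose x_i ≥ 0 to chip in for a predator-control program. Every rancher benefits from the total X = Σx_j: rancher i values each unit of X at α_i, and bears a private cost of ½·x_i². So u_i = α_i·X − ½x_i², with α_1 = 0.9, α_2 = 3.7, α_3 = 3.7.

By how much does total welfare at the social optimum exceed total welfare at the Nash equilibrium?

48.54

Rancher i's FOC: ∂u_i/∂x_i = α_i − x_i = 0, so x_i* = α_i.
NE contributions = (0.9, 3.7, 3.7); X = 8.3.
W^NE = (Σα)·X − ½Σα_i² = 8.3² − ½·28.19 = 54.795.
Planner sets x_i = Σα_j = 8.3 for every i, so X^SO = 3·8.3 = 24.9.
W^SO = (Σα)·X^SO − ½·3·(Σα)² = (3/2)·8.3² = 103.335.
Deadweight loss = W^SO − W^NE = 48.54.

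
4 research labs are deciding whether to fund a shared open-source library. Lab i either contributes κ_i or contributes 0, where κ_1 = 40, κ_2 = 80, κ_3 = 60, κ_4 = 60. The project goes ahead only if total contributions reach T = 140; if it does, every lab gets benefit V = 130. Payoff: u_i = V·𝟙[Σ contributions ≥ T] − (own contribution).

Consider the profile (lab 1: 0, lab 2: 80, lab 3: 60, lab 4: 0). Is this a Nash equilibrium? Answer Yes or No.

Total = 140 ≥ 140: provided.
Lab 1 (pledges 0, payoff 130): pledging 40 → total 180, payoff 90. No gain.
Lab 2 (pledges 80, payoff 50): dropping to 0 → total 60, payoff 0. No gain.
Lab 3 (pledges 60, payoff 70): dropping to 0 → total 80, payoff 0. No gain.
Lab 4 (pledges 0, payoff 130): pledging 60 → total 200, payoff 70. No gain.

Yes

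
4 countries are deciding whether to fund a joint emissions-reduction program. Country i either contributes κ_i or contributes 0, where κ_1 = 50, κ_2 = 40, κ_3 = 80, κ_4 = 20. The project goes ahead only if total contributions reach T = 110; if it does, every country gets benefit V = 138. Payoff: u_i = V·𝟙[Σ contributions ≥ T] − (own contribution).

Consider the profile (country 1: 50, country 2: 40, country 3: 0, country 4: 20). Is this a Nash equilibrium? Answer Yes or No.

Yes

Total = 110 ≥ 110: provided.
Country 1 (pledges 50, payoff 88): dropping to 0 → total 60, payoff 0. No gain.
Country 2 (pledges 40, payoff 98): dropping to 0 → total 70, payoff 0. No gain.
Country 3 (pledges 0, payoff 138): pledging 80 → total 190, payoff 58. No gain.
Country 4 (pledges 20, payoff 118): dropping to 0 → total 90, payoff 0. No gain.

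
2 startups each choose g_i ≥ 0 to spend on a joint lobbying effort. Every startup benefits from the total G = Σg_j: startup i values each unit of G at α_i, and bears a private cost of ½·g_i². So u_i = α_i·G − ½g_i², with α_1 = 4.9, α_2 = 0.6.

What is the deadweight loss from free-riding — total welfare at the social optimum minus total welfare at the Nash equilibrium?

Startup i's FOC: ∂u_i/∂g_i = α_i − g_i = 0, so g_i* = α_i.
NE contributions = (4.9, 0.6); G = 5.5.
W^NE = (Σα)·G − ½Σα_i² = 5.5² − ½·24.37 = 18.065.
Planner sets g_i = Σα_j = 5.5 for every i, so G^SO = 2·5.5 = 11.
W^SO = (Σα)·G^SO − ½·2·(Σα)² = (2/2)·5.5² = 30.25.
Deadweight loss = W^SO − W^NE = 12.185.

12.185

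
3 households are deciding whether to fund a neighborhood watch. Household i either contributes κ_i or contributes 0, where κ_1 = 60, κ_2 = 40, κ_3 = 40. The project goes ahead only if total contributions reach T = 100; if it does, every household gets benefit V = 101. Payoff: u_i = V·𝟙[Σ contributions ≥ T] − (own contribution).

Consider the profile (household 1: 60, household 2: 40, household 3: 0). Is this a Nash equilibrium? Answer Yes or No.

Yes

Total = 100 ≥ 100: provided.
Household 1 (pledges 60, payoff 41): dropping to 0 → total 40, payoff 0. No gain.
Household 2 (pledges 40, payoff 61): dropping to 0 → total 60, payoff 0. No gain.
Household 3 (pledges 0, payoff 101): pledging 40 → total 140, payoff 61. No gain.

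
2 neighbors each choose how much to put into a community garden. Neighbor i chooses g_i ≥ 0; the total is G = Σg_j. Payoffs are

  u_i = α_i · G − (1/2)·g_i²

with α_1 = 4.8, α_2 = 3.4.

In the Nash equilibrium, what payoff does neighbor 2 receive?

Neighbor i's FOC: ∂u_i/∂g_i = α_i − g_i = 0, so g_i* = α_i.
NE contributions = (4.8, 3.4); G = 8.2.
u_2 = α_2·G − ½·(g_2)² = 3.4·8.2 − ½·3.4² = 22.1.

22.1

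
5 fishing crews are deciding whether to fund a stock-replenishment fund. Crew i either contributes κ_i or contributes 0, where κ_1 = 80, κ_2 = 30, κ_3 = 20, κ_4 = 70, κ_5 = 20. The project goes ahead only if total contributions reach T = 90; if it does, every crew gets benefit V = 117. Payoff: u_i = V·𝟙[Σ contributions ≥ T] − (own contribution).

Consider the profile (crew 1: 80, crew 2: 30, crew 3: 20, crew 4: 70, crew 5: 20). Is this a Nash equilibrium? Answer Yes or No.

No

Total = 220 ≥ 90: provided.
Crew 1 (pledges 80, payoff 37): dropping to 0 → total 140, payoff 117. Profitable deviation.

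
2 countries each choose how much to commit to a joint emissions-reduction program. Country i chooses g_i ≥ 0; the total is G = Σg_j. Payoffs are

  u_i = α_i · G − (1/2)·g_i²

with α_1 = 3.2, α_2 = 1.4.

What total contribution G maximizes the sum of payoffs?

Planner FOC: ∂(Σu_j)/∂g_i = (Σα_j) − g_i = 0, so g_i^SO = Σα_j = 4.6 for every i; G^SO = 9.2.

9.2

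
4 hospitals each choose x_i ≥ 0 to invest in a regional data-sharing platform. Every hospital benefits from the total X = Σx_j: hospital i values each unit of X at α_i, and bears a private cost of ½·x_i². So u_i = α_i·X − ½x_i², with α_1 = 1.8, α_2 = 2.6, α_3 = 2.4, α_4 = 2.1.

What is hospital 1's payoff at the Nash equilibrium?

14.4

Hospital i's FOC: ∂u_i/∂x_i = α_i − x_i = 0, so x_i* = α_i.
NE contributions = (1.8, 2.6, 2.4, 2.1); X = 8.9.
u_1 = α_1·X − ½·(x_1)² = 1.8·8.9 − ½·1.8² = 14.4.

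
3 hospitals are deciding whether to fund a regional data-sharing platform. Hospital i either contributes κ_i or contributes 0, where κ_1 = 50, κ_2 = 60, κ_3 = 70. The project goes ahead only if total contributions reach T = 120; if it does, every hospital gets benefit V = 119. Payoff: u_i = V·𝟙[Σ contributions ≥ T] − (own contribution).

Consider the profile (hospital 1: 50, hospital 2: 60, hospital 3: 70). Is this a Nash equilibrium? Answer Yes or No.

Total = 180 ≥ 120: provided.
Hospital 1 (pledges 50, payoff 69): dropping to 0 → total 130, payoff 119. Profitable deviation.

No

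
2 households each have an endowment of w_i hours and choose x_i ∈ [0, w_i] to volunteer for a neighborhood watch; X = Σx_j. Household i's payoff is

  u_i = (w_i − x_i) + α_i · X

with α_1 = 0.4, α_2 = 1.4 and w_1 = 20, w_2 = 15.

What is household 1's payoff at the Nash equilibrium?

∂u_i/∂x_i = α_i − 1, so household i contributes w_i if α_i > 1, else 0.
α_i > 1 for i ∈ {2}; NE contributions (0, 15), X = 15.
u_1 = (20 − 0) + 0.4·15 = 26.

26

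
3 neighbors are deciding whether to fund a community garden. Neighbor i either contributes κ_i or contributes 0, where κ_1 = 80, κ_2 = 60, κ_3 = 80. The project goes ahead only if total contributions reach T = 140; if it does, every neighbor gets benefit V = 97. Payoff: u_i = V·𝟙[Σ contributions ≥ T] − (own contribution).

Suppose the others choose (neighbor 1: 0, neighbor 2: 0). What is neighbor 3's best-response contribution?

Others' total = 0. Even contributing 80 gives 80 < 140: no benefit either way.
Best response: 0.

0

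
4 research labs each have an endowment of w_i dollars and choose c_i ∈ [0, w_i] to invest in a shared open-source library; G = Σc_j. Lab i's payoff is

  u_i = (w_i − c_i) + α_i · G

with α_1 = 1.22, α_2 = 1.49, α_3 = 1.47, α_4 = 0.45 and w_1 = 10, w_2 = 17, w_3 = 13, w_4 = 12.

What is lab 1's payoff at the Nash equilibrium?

48.8

∂u_i/∂c_i = α_i − 1, so lab i contributes w_i if α_i > 1, else 0.
α_i > 1 for i ∈ {1, 2, 3}; NE contributions (10, 17, 13, 0), G = 40.
u_1 = (10 − 10) + 1.22·40 = 48.8.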